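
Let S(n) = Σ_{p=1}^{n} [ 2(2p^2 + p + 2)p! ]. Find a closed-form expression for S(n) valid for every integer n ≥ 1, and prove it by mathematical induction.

We claim S(n) = (4n + 2)(n + 1)! - 2 for all n ≥ 1.
Base step (n = 1): S(1) = 10, and the closed form gives 10. They agree.
Inductive step: suppose the statement holds for some p ≥ 1, so S(p) = (4p + 2)(p + 1)! - 2.
Then S(p+1) = S(p) + (2(2p^2 + 5p + 5)(p + 1)!) = ((4p + 2)(p + 1)! - 2) + (2(2p^2 + 5p + 5)(p + 1)!).
Simplifying, S(p+1) = (4(p+1) + 2)((p+1) + 1)! - 2,
which is the closed form with n = p+1.
This completes the induction.

S(n) = (4n + 2)(n + 1)! - 2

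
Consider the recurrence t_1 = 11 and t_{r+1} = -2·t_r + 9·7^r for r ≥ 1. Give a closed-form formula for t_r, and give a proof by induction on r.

t_r = (-2)^(r + 1) + 7^r

Computing the first terms: t_1 = 11, t_2 = 41, t_3 = 359. This suggests t_r = (-2)^(r + 1) + 7^r.
Base step (r = 1): the formula gives 11 = 11 = t_1.
For the inductive step, assume it holds for an arbitrary m ≥ 1, so t_m = (-2)^(m + 1) + 7^m.
Then t_{m+1} = -2·t_m + 9·7^m = -2·((-2)^(m + 1) + 7^m) + 9·7^m = (-2)^(m + 2) + 7^(m + 1) = (-2)^((m+1) + 1) + 7^(m+1),
which is the claimed formula at r = m+1.
Hence, by induction on r, the claim holds for every r ≥ 1.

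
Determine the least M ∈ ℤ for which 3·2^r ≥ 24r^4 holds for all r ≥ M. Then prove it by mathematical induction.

M = 21

At r = 20: 3145728 < 3840000, so the inequality fails and M ≥ 21. We prove 3·2^r ≥ 24r^4 for all r ≥ 21.
When r = 21: 3·2^r = 6291456 and 24r^4 = 4667544, so 6291456 ≥ 4667544.
Inductive step: suppose the statement holds for some k ≥ 21, so 3·2^k ≥ 24k^4.
Then 3·2^(k + 1) = 2·(3·2^k) ≥ 2·(24k^4).
Also, for k ≥ 21 we have 2·(24k^4) ≥ 24(k+1)^4, since 2 ≥ (1 + 1/k)^4 for all k ≥ 21.
Combining, 3·2^(k + 1) ≥ 24(k+1)^4.
By induction, the statement is established for all r ≥ 21.
Hence the smallest such M is 21.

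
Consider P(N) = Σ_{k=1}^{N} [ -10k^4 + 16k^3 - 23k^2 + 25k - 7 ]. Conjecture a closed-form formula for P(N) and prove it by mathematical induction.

We claim P(N) = -N(2N^4 + N^3 + 3N^2 - 5N - 2) for all N ≥ 1.
When N = 1: P(1) = 1, and the closed form gives 1. They agree.
Suppose the result is true for N = k, so P(k) = k(-2k^4 - k^3 - 3k^2 + 5k + 2).
Then P(k+1) = P(k) + (-10k^4 - 24k^3 - 35k^2 - 13k + 1) = (k(-2k^4 - k^3 - 3k^2 + 5k + 2)) + (-10k^4 - 24k^3 - 35k^2 - 13k + 1).
Simplifying, P(k+1) = -(k + 1)(2k^4 + 9k^3 + 18k^2 + 12k - 1) = -(k+1)(2(k+1)^4 + (k+1)^3 + 3(k+1)^2 - 5(k+1) - 2),
which is the closed form with N = k+1.
By induction, the statement is established for all N ≥ 1.

P(N) = -N(2N^4 + N^3 + 3N^2 - 5N - 2)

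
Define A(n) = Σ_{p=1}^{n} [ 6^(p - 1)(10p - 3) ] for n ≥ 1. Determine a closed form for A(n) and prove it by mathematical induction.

We claim A(n) = 6^n(2n - 1) + 1 for all n ≥ 1.
For the base case n = 1: A(1) = 7, and the closed form gives 7. They agree.
Inductive step: suppose the statement holds for some p ≥ 1, so A(p) = 6^p(2p - 1) + 1.
Then A(p+1) = A(p) + (6^p(10p + 7)) = (6^p(2p - 1) + 1) + (6^p(10p + 7)).
Simplifying, A(p+1) = 12·6^p·p + 6·6^p + 1 = 6^(p+1)(2(p+1) - 1) + 1,
which is the closed form with n = p+1.
By induction, the statement is established for all n ≥ 1.

A(n) = 6^n(2n - 1) + 1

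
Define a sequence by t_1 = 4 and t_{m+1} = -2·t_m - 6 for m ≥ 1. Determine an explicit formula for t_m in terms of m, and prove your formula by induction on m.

t_m = -3(-2)^m - 2

Computing the first terms: t_1 = 4, t_2 = -14, t_3 = 22. This suggests t_m = -3(-2)^m - 2.
For the base case m = 1: the formula gives 4 = 4 = t_1.
Inductive step: suppose the statement holds for some i ≥ 1, so t_i = -3(-2)^i - 2.
Then t_{i+1} = -2·t_i - 6 = -2·(-3(-2)^i - 2) - 6 = -3(-2)^(i + 1) - 2,
which is the claimed formula at m = i+1.
Hence, by induction on m, the claim holds for every m ≥ 1.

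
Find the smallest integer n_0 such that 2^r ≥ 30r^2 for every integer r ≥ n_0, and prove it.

At r = 12: 4096 < 4320, so the inequality fails and n_0 ≥ 13. We prove 2^r ≥ 30r^2 for all r ≥ 13.
For the base case r = 13: 2^r = 8192 and 30r^2 = 5070, so 8192 ≥ 5070.
Inductive step: assume the claim holds for r = k, so 2^k ≥ 30k^2.
Then 2^(k + 1) = 2·(2^k) ≥ 2·(30k^2).
Also, for k ≥ 13 we have 2·(30k^2) ≥ 30(k+1)^2, since 2 ≥ (1 + 1/k)^2 for all k ≥ 13.
Combining, 2^(k + 1) ≥ 30(k+1)^2.
Hence, by induction on r, the claim holds for every r ≥ 13.
Hence the smallest such n_0 is 13.

n_0 = 13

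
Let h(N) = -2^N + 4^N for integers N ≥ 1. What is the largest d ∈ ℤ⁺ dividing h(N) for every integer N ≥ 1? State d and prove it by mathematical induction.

d = 2

Computing the first values: h(1) = 2 and h(2) = 12; gcd(2, 12) = 2, so d ≤ 2.
We prove 2 | -2^N + 4^N for all N ≥ 1 by induction on N.
Base case (N = 1): h(1) = 2 = 2·(1), so 2 | h(1).
Suppose the result is true for N = m, i.e. 2 | h(m). Then
4^{m+1} − 2^{m+1} = 4·4^m − 2·2^m = 4·(4^m − 2^m) + (2)·2^m. The first term is divisible by 2 by the inductive hypothesis, and the second term (2)·2^m is divisible by 2 since 2 | 2. Hence 2 | h(m+1).
This completes the induction.
Therefore the largest such d is 2.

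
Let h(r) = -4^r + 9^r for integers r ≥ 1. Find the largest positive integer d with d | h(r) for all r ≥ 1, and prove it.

d = 5

Computing the first values: h(1) = 5 and h(2) = 65; gcd(5, 65) = 5, so d ≤ 5.
We prove 5 | -4^r + 9^r for all r ≥ 1 by induction on r.
Base case (r = 1): h(1) = 5 = 5·(1), so 5 | h(1).
For the inductive step, assume it holds for an arbitrary i ≥ 1, i.e. 5 | h(i). Then
9^{i+1} − 4^{i+1} = 9·9^i − 4·4^i = 9·(9^i − 4^i) + (5)·4^i. The first term is divisible by 5 by the inductive hypothesis, and the second term (5)·4^i is divisible by 5 since 5 | 5. Hence 5 | h(i+1).
This completes the induction.
Therefore the largest such d is 5.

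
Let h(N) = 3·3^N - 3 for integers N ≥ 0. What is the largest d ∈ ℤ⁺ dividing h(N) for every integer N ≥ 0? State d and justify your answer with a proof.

Computing the first values: h(0) = 0 and h(1) = 6; gcd(0, 6) = 6, so d ≤ 6.
We prove 6 | 3·3^N - 3 for all N ≥ 0 by induction on N.
For the base case N = 0: h(0) = 0 = 6·(0), so 6 | h(0).
Inductive step: suppose the statement holds for some p ≥ 0, i.e. 6 | h(p). Then
h(p+1) = 3·3^(p+1) - 3 = 3·(3·3^p - 3) + 6 = 3·h(p) + 6. The first term is divisible by 6 by the inductive hypothesis, and 6 is divisible by 6. Hence 6 | h(p+1).
By induction, the statement is established for all N ≥ 0.
Therefore the largest such d is 6.

d = 6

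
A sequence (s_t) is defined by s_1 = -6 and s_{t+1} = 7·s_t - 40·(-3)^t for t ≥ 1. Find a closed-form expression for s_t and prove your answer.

s_t = 4(-3)^t + 6·7^(t - 1)

Computing the first terms: s_1 = -6, s_2 = 78, s_3 = 186. This suggests s_t = 4(-3)^t + 6·7^(t - 1).
When t = 1: the formula gives -6 = -6 = s_1.
Inductive step: suppose the statement holds for some k ≥ 1, so s_k = 4(-3)^k + 6·7^(k - 1).
Then s_{k+1} = 7·s_k - 40·(-3)^k = 7·(4(-3)^k + 6·7^(k - 1)) - 40·(-3)^k = 4(-3)^(k + 1) + 6·7^k = 4(-3)^(k+1) + 6·7^((k+1) - 1),
which is the claimed formula at t = k+1.
By induction, the statement is established for all t ≥ 1.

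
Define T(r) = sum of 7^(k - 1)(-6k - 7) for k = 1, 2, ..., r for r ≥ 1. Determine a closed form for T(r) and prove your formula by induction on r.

We claim T(r) = -7^r(r + 1) + 1 for all r ≥ 1.
For the base case r = 1: T(1) = -13, and the closed form gives -13. They agree.
Inductive step: suppose the statement holds for some k ≥ 1, so T(k) = -7^k(k + 1) + 1.
Then T(k+1) = T(k) + (7^k(-6k - 13)) = (-7^k(k + 1) + 1) + (7^k(-6k - 13)).
Simplifying, T(k+1) = -7·7^k·k - 14·7^k + 1 = -7^(k+1)((k+1) + 1) + 1,
which is the closed form with r = k+1.
By the principle of mathematical induction, the result holds for all r ≥ 1.

T(r) = -7^r(r + 1) + 1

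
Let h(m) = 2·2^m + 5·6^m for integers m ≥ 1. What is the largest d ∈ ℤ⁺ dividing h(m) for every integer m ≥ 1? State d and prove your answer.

Computing the first values: h(1) = 34 and h(2) = 188; gcd(34, 188) = 2, so d ≤ 2.
We prove 2 | 2·2^m + 5·6^m for all m ≥ 1 by induction on m.
Base step (m = 1): h(1) = 34 = 2·(17), so 2 | h(1).
For the inductive step, assume it holds for an arbitrary j ≥ 1, i.e. 2 | h(j). Then
h(j+1) − 6·h(j) = (2·2^(j+1) + 5·6^(j+1)) − 6·(2·2^j + 5·6^j) = (2)·2^j·(2 − 6) = (-8)·2^j. Since 2 | h(j) by the inductive hypothesis, 2 | 6·h(j); and 2 | -8 since -8 = 2·-4. Therefore 2 | h(j+1).
This completes the induction.
Therefore the largest such d is 2.

d = 2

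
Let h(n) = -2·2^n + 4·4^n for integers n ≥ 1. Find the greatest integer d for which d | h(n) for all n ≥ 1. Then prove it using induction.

Computing the first values: h(1) = 12 and h(2) = 56; gcd(12, 56) = 4, so d ≤ 4.
We prove 4 | -2·2^n + 4·4^n for all n ≥ 1 by induction on n.
For the base case n = 1: h(1) = 12 = 4·(3), so 4 | h(1).
For the inductive step, assume it holds for an arbitrary j ≥ 1, i.e. 4 | h(j). Then
h(j+1) − 4·h(j) = (-2·2^(j+1) + 4·4^(j+1)) − 4·(-2·2^j + 4·4^j) = (-2)·2^j·(2 − 4) = (4)·2^j. Since 4 | h(j) by the inductive hypothesis, 4 | 4·h(j); and 4 | 4 since 4 = 4·1. Therefore 4 | h(j+1).
Hence, by induction on n, the claim holds for every n ≥ 1.
Therefore the largest such d is 4.

d = 4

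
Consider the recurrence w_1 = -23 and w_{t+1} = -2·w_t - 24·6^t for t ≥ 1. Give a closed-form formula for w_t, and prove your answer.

Computing the first terms: w_1 = -23, w_2 = -98, w_3 = -668. This suggests w_t = -5(-2)^(t - 1) - 3·6^t.
For the base case t = 1: the formula gives -23 = -23 = w_1.
Suppose the result is true for t = i, so w_i = -5(-2)^(i - 1) - 3·6^i.
Then w_{i+1} = -2·w_i - 24·6^i = -2·(-5(-2)^(i - 1) - 3·6^i) - 24·6^i = -5(-2)^i - 3·6^(i + 1) = -5(-2)^((i+1) - 1) - 3·6^(i+1),
which is the claimed formula at t = i+1.
By the principle of mathematical induction, the result holds for all t ≥ 1.

w_t = -5(-2)^(t - 1) - 3·6^t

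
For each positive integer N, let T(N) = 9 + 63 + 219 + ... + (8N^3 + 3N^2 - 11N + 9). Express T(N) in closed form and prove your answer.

We claim T(N) = N(2N^3 + 5N^2 - 2N + 4) for all N ≥ 1.
Base step (N = 1): T(1) = 9, and the closed form gives 9. They agree.
For the inductive step, assume it holds for an arbitrary r ≥ 1, so T(r) = r(2r^3 + 5r^2 - 2r + 4).
Then T(r+1) = T(r) + (8r^3 + 27r^2 + 19r + 9) = (r(2r^3 + 5r^2 - 2r + 4)) + (8r^3 + 27r^2 + 19r + 9).
Simplifying, T(r+1) = (r + 1)(2r^3 + 11r^2 + 14r + 9) = (r+1)(2(r+1)^3 + 5(r+1)^2 - 2(r+1) + 4),
which is the closed form with N = r+1.
By the principle of mathematical induction, the result holds for all N ≥ 1.

T(N) = N(2N^3 + 5N^2 - 2N + 4)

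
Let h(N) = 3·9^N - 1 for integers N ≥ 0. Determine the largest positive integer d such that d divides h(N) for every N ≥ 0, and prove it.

Computing the first values: h(0) = 2 and h(1) = 26; gcd(2, 26) = 2, so d ≤ 2.
We prove 2 | 3·9^N - 1 for all N ≥ 0 by induction on N.
Base step (N = 0): h(0) = 2 = 2·(1), so 2 | h(0).
Suppose the result is true for N = p, i.e. 2 | h(p). Then
h(p+1) = 3·9^(p+1) - 1 = 9·(3·9^p - 1) + 8 = 9·h(p) + 8. The first term is divisible by 2 by the inductive hypothesis, and 8 is divisible by 2. Hence 2 | h(p+1).
By induction, the statement is established for all N ≥ 0.
Therefore the largest such d is 2.

d = 2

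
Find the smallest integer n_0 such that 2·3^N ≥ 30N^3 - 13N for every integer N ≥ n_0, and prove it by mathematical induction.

n_0 = 9

At N = 8: 13122 < 15256, so the inequality fails and n_0 ≥ 9. We prove 2·3^N ≥ 30N^3 - 13N for all N ≥ 9.
Base step (N = 9): 2·3^N = 39366 and 30N^3 - 13N = 21753, so 39366 ≥ 21753.
Inductive step: suppose the statement holds for some i ≥ 9, so 2·3^i ≥ 30i^3 - 13i.
Then 2·3^(i + 1) = 3·(2·3^i) ≥ 3·(30i^3 - 13i).
Also, for i ≥ 9 we have 3·(30i^3 - 13i) ≥ 30(i+1)^3 - 13(i+1), since 3·(30i^3 - 13i) − (30(i+1)^3 - 13(i+1)) = 60i^3 - 90i^2 - 116i - 17, which is nonnegative for all i ≥ 9.
Combining, 2·3^(i + 1) ≥ 30(i+1)^3 - 13(i+1).
This completes the induction.
Hence the smallest such n_0 is 9.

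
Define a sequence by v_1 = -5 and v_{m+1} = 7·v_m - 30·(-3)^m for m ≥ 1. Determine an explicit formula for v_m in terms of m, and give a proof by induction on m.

Computing the first terms: v_1 = -5, v_2 = 55, v_3 = 115. This suggests v_m = -(-3)^(m + 1) + 4·7^(m - 1).
When m = 1: the formula gives -5 = -5 = v_1.
Inductive step: suppose the statement holds for some j ≥ 1, so v_j = -(-3)^(j + 1) + 4·7^(j - 1).
Then v_{j+1} = 7·v_j - 30·(-3)^j = 7·(-(-3)^(j + 1) + 4·7^(j - 1)) - 30·(-3)^j = -(-3)^(j + 2) + 4·7^j = -(-3)^((j+1) + 1) + 4·7^((j+1) - 1),
which is the claimed formula at m = j+1.
Hence, by induction on m, the claim holds for every m ≥ 1.

v_m = -(-3)^(m + 1) + 4·7^(m - 1)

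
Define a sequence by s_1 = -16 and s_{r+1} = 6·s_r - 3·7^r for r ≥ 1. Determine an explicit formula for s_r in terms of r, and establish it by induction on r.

Computing the first terms: s_1 = -16, s_2 = -117, s_3 = -849. This suggests s_r = 5·6^(r - 1) - 3·7^r.
When r = 1: the formula gives -16 = -16 = s_1.
For the inductive step, assume it holds for an arbitrary m ≥ 1, so s_m = 5·6^(m - 1) - 3·7^m.
Then s_{m+1} = 6·s_m - 3·7^m = 6·(5·6^(m - 1) - 3·7^m) - 3·7^m = 5·6^m - 3·7^(m + 1) = 5·6^((m+1) - 1) - 3·7^(m+1),
which is the claimed formula at r = m+1.
Hence, by induction on r, the claim holds for every r ≥ 1.

s_r = 5·6^(r - 1) - 3·7^r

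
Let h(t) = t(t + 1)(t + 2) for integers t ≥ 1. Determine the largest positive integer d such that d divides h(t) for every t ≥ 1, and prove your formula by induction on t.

d = 6

Computing the first values: h(1) = 6 and h(2) = 24; gcd(6, 24) = 6, so d ≤ 6.
We prove 6 | t(t + 1)(t + 2) for all t ≥ 1 by induction on t.
For the base case t = 1: h(1) = 6 = 6·(1), so 6 | h(1).
Suppose the result is true for t = k, i.e. 6 | h(k). Then
h(k+1) − h(k) = (k+1)·(k+2)·(k+3) − k·(k+1)·(k+2) = (k+1)·(k+2)·[(k+3) − k] = 3·(k+1)·(k+2). The product of 2 consecutive integers is divisible by (2)! = 2, so h(k+1) − h(k) is divisible by 3·2 = 6. By the inductive hypothesis 6 | h(k), hence 6 | h(k+1).
By induction, the statement is established for all t ≥ 1.
Therefore the largest such d is 6.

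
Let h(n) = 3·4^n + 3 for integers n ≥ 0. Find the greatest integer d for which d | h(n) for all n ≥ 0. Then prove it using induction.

Computing the first values: h(0) = 6 and h(1) = 15; gcd(6, 15) = 3, so d ≤ 3.
We prove 3 | 3·4^n + 3 for all n ≥ 0 by induction on n.
When n = 0: h(0) = 6 = 3·(2), so 3 | h(0).
Inductive step: suppose the statement holds for some m ≥ 0, i.e. 3 | h(m). Then
h(m+1) = 3·4^(m+1) + 3 = 4·(3·4^m + 3) - 9 = 4·h(m) - 9. The first term is divisible by 3 by the inductive hypothesis, and -9 is divisible by 3. Hence 3 | h(m+1).
This completes the induction.
Therefore the largest such d is 3.

d = 3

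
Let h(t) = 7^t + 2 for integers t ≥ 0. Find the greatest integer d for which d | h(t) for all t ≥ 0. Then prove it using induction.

d = 3

Computing the first values: h(0) = 3 and h(1) = 9; gcd(3, 9) = 3, so d ≤ 3.
We prove 3 | 7^t + 2 for all t ≥ 0 by induction on t.
Base step (t = 0): h(0) = 3 = 3·(1), so 3 | h(0).
Inductive step: assume the claim holds for t = j, i.e. 3 | h(j). Then
h(j+1) = 7^(j+1) + 2 = 7·(7^j + 2) - 12 = 7·h(j) - 12. The first term is divisible by 3 by the inductive hypothesis, and -12 is divisible by 3. Hence 3 | h(j+1).
By the principle of mathematical induction, the result holds for all t ≥ 0.
Therefore the largest such d is 3.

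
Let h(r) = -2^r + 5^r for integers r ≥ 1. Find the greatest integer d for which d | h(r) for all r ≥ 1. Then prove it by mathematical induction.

Computing the first values: h(1) = 3 and h(2) = 21; gcd(3, 21) = 3, so d ≤ 3.
We prove 3 | -2^r + 5^r for all r ≥ 1 by induction on r.
Base case (r = 1): h(1) = 3 = 3·(1), so 3 | h(1).
Inductive step: suppose the statement holds for some p ≥ 1, i.e. 3 | h(p). Then
5^{p+1} − 2^{p+1} = 5·5^p − 2·2^p = 5·(5^p − 2^p) + (3)·2^p. The first term is divisible by 3 by the inductive hypothesis, and the second term (3)·2^p is divisible by 3 since 3 | 3. Hence 3 | h(p+1).
Hence, by induction on r, the claim holds for every r ≥ 1.
Therefore the largest such d is 3.

d = 3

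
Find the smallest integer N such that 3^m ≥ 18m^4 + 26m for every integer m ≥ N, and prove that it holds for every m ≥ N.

At m = 11: 177147 < 263824, so the inequality fails and N ≥ 12. We prove 3^m ≥ 18m^4 + 26m for all m ≥ 12.
Base case (m = 12): 3^m = 531441 and 18m^4 + 26m = 373560, so 531441 ≥ 373560.
For the inductive step, assume it holds for an arbitrary j ≥ 12, so 3^j ≥ 18j^4 + 26j.
Then 3^(j + 1) = 3·(3^j) ≥ 3·(18j^4 + 26j).
Also, for j ≥ 12 we have 3·(18j^4 + 26j) ≥ 18(j+1)^4 + 26(j+1), since 3·(18j^4 + 26j) − (18(j+1)^4 + 26(j+1)) = 36j^4 - 72j^3 - 108j^2 - 20j - 44, which is nonnegative for all j ≥ 12.
Combining, 3^(j + 1) ≥ 18(j+1)^4 + 26(j+1).
Hence, by induction on m, the claim holds for every m ≥ 12.
Hence the smallest such N is 12.

N = 12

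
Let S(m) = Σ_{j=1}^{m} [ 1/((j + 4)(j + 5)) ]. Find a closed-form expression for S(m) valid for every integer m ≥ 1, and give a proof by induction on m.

We claim S(m) = m/(5(m + 5)) for all m ≥ 1.
When m = 1: S(1) = 1/30, and the closed form gives 1/30. They agree.
Inductive step: assume the claim holds for m = j, so S(j) = j/(5(j + 5)).
Then S(j+1) = S(j) + (1/((j + 5)(j + 6))) = (j/(5(j + 5))) + (1/((j + 5)(j + 6))).
Simplifying, S(j+1) = (j + 1)/(5(j + 6)) = (j+1)/(5((j+1) + 5)),
which is the closed form with m = j+1.
This completes the induction.

S(m) = m/(5(m + 5))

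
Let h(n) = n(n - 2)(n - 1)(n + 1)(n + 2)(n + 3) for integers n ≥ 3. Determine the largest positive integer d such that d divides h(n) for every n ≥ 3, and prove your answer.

Computing the first values: h(3) = 720 and h(4) = 5040; gcd(720, 5040) = 720, so d ≤ 720.
We prove 720 | n(n - 2)(n - 1)(n + 1)(n + 2)(n + 3) for all n ≥ 3 by induction on n.
When n = 3: h(3) = 720 = 720·(1), so 720 | h(3).
Inductive step: assume the claim holds for n = i, i.e. 720 | h(i). Then
h(i+1) − h(i) = (i-1)·i·(i+1)·(i+2)·(i+3)·(i+4) − (i-2)·(i-1)·i·(i+1)·(i+2)·(i+3) = (i-1)·i·(i+1)·(i+2)·(i+3)·[(i+4) − (i-2)] = 6·(i-1)·i·(i+1)·(i+2)·(i+3). The product of 5 consecutive integers is divisible by (5)! = 120, so h(i+1) − h(i) is divisible by 6·120 = 720. By the inductive hypothesis 720 | h(i), hence 720 | h(i+1).
By the principle of mathematical induction, the result holds for all n ≥ 3.
Therefore the largest such d is 720.

d = 720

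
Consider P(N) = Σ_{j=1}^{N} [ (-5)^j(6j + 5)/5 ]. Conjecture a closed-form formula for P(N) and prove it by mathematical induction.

We claim P(N) = (-5)^N(N + 1) - 1 for all N ≥ 1.
When N = 1: P(1) = -11, and the closed form gives -11. They agree.
Inductive step: suppose the statement holds for some j ≥ 1, so P(j) = (-5)^j(j + 1) - 1.
Then P(j+1) = P(j) + ((-5)^j(-6j - 11)) = ((-5)^j(j + 1) - 1) + ((-5)^j(-6j - 11)).
Simplifying, P(j+1) = -5(-5)^j·j - 10(-5)^j - 1 = (-5)^(j+1)((j+1) + 1) - 1,
which is the closed form with N = j+1.
By induction, the statement is established for all N ≥ 1.

P(N) = (-5)^N(N + 1) - 1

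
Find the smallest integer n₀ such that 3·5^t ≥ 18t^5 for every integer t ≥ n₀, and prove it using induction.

n₀ = 8

At t = 7: 234375 < 302526, so the inequality fails and n₀ ≥ 8. We prove 3·5^t ≥ 18t^5 for all t ≥ 8.
When t = 8: 3·5^t = 1171875 and 18t^5 = 589824, so 1171875 ≥ 589824.
Inductive step: assume the claim holds for t = p, so 3·5^p ≥ 18p^5.
Then 3·5^(p + 1) = 5·(3·5^p) ≥ 5·(18p^5).
Also, for p ≥ 8 we have 5·(18p^5) ≥ 18(p+1)^5, since 5 ≥ (1 + 1/p)^5 for all p ≥ 8.
Combining, 3·5^(p + 1) ≥ 18(p+1)^5.
This completes the induction.
Hence the smallest such n₀ is 8.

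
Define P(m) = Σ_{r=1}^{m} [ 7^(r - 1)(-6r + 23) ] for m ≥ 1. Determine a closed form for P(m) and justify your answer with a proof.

P(m) = 7^m(-m + 4) - 4

We claim P(m) = 7^m(-m + 4) - 4 for all m ≥ 1.
Base case (m = 1): P(1) = 17, and the closed form gives 17. They agree.
For the inductive step, assume it holds for an arbitrary r ≥ 1, so P(r) = 7^r(-r + 4) - 4.
Then P(r+1) = P(r) + (7^r(-6r + 17)) = (7^r(-r + 4) - 4) + (7^r(-6r + 17)).
Simplifying, P(r+1) = -7·7^r·r + 21·7^r - 4 = 7^(r+1)(-(r+1) + 4) - 4,
which is the closed form with m = r+1.
Hence, by induction on m, the claim holds for every m ≥ 1.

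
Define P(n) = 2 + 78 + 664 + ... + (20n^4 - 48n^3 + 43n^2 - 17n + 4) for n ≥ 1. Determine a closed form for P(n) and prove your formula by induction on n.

P(n) = n(4n^4 - 2n^3 - 3n^2 + n + 2)

We claim P(n) = n(4n^4 - 2n^3 - 3n^2 + n + 2) for all n ≥ 1.
When n = 1: P(1) = 2, and the closed form gives 2. They agree.
Inductive step: assume the claim holds for n = m, so P(m) = m(4m^4 - 2m^3 - 3m^2 + m + 2).
Then P(m+1) = P(m) + (20m^4 + 32m^3 + 19m^2 + 5m + 2) = (m(4m^4 - 2m^3 - 3m^2 + m + 2)) + (20m^4 + 32m^3 + 19m^2 + 5m + 2).
Simplifying, P(m+1) = (m + 1)(4m^4 + 14m^3 + 15m^2 + 5m + 2) = (m+1)(4(m+1)^4 - 2(m+1)^3 - 3(m+1)^2 + (m+1) + 2),
which is the closed form with n = m+1.
Hence, by induction on n, the claim holds for every n ≥ 1.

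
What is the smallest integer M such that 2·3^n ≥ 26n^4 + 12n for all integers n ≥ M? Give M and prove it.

At n = 11: 354294 < 380798, so the inequality fails and M ≥ 12. We prove 2·3^n ≥ 26n^4 + 12n for all n ≥ 12.
For the base case n = 12: 2·3^n = 1062882 and 26n^4 + 12n = 539280, so 1062882 ≥ 539280.
Inductive step: suppose the statement holds for some p ≥ 12, so 2·3^p ≥ 26p^4 + 12p.
Then 2·3^(p + 1) = 3·(2·3^p) ≥ 3·(26p^4 + 12p).
Also, for p ≥ 12 we have 3·(26p^4 + 12p) ≥ 26(p+1)^4 + 12(p+1), since 3·(26p^4 + 12p) − (26(p+1)^4 + 12(p+1)) = 52p^4 - 104p^3 - 156p^2 - 80p - 38, which is nonnegative for all p ≥ 12.
Combining, 2·3^(p + 1) ≥ 26(p+1)^4 + 12(p+1).
Hence, by induction on n, the claim holds for every n ≥ 12.
Hence the smallest such M is 12.

M = 12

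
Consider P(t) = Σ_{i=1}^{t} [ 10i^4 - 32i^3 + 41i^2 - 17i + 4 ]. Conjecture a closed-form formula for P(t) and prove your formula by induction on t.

We claim P(t) = t(2t^4 - 3t^3 + t^2 + 4t + 2) for all t ≥ 1.
For the base case t = 1: P(1) = 6, and the closed form gives 6. They agree.
For the inductive step, assume it holds for an arbitrary i ≥ 1, so P(i) = i(2i^4 - 3i^3 + i^2 + 4i + 2).
Then P(i+1) = P(i) + (10i^4 + 8i^3 + 5i^2 + 9i + 6) = (i(2i^4 - 3i^3 + i^2 + 4i + 2)) + (10i^4 + 8i^3 + 5i^2 + 9i + 6).
Simplifying, P(i+1) = (i + 1)(2i^4 + 5i^3 + 4i^2 + 5i + 6) = (i+1)(2(i+1)^4 - 3(i+1)^3 + (i+1)^2 + 4(i+1) + 2),
which is the closed form with t = i+1.
By induction, the statement is established for all t ≥ 1.

P(t) = t(2t^4 - 3t^3 + t^2 + 4t + 2)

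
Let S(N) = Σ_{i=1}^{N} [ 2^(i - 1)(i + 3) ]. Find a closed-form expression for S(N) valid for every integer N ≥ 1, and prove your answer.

We claim S(N) = 2^N(N + 2) - 2 for all N ≥ 1.
When N = 1: S(1) = 4, and the closed form gives 4. They agree.
Inductive step: assume the claim holds for N = i, so S(i) = 2^i(i + 2) - 2.
Then S(i+1) = S(i) + (2^i(i + 4)) = (2^i(i + 2) - 2) + (2^i(i + 4)).
Simplifying, S(i+1) = 2·2^i·i + 6·2^i - 2 = 2^(i+1)((i+1) + 2) - 2,
which is the closed form with N = i+1.
This completes the induction.

S(N) = 2^N(N + 2) - 2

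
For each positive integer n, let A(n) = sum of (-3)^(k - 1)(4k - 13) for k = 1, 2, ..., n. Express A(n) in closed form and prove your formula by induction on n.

We claim A(n) = (-3)^n(-n + 3) - 3 for all n ≥ 1.
For the base case n = 1: A(1) = -9, and the closed form gives -9. They agree.
Suppose the result is true for n = k, so A(k) = (-3)^k(-k + 3) - 3.
Then A(k+1) = A(k) + ((-3)^k(4k - 9)) = ((-3)^k(-k + 3) - 3) + ((-3)^k(4k - 9)).
Simplifying, A(k+1) = 3(-3)^k·k - 6(-3)^k - 3 = (-3)^(k+1)(-(k+1) + 3) - 3,
which is the closed form with n = k+1.
By the principle of mathematical induction, the result holds for all n ≥ 1.

A(n) = (-3)^n(-n + 3) - 3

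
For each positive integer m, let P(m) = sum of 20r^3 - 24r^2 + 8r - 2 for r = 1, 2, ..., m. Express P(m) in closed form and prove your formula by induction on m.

We claim P(m) = m(5m^3 + 2m^2 - 3m - 2) for all m ≥ 1.
Base case (m = 1): P(1) = 2, and the closed form gives 2. They agree.
Suppose the result is true for m = r, so P(r) = r(5r^3 + 2r^2 - 3r - 2).
Then P(r+1) = P(r) + (20r^3 + 36r^2 + 20r + 2) = (r(5r^3 + 2r^2 - 3r - 2)) + (20r^3 + 36r^2 + 20r + 2).
Simplifying, P(r+1) = (r + 1)(5r^3 + 17r^2 + 16r + 2) = (r+1)(5(r+1)^3 + 2(r+1)^2 - 3(r+1) - 2),
which is the closed form with m = r+1.
By induction, the statement is established for all m ≥ 1.

P(m) = m(5m^3 + 2m^2 - 3m - 2)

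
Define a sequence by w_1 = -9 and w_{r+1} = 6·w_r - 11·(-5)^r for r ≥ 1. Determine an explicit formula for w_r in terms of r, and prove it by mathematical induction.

Computing the first terms: w_1 = -9, w_2 = 1, w_3 = -269. This suggests w_r = (-5)^r - 4·6^(r - 1).
For the base case r = 1: the formula gives -9 = -9 = w_1.
Inductive step: assume the claim holds for r = j, so w_j = (-5)^j - 4·6^(j - 1).
Then w_{j+1} = 6·w_j - 11·(-5)^j = 6·((-5)^j - 4·6^(j - 1)) - 11·(-5)^j = (-5)^(j + 1) - 4·6^j = (-5)^(j+1) - 4·6^((j+1) - 1),
which is the claimed formula at r = j+1.
By induction, the statement is established for all r ≥ 1.

w_r = (-5)^r - 4·6^(r - 1)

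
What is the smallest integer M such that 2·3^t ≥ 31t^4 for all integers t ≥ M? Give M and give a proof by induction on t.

M = 12

At t = 11: 354294 < 453871, so the inequality fails and M ≥ 12. We prove 2·3^t ≥ 31t^4 for all t ≥ 12.
For the base case t = 12: 2·3^t = 1062882 and 31t^4 = 642816, so 1062882 ≥ 642816.
For the inductive step, assume it holds for an arbitrary k ≥ 12, so 2·3^k ≥ 31k^4.
Then 2·3^(k + 1) = 3·(2·3^k) ≥ 3·(31k^4).
Also, for k ≥ 12 we have 3·(31k^4) ≥ 31(k+1)^4, since 3 ≥ (1 + 1/k)^4 for all k ≥ 12.
Combining, 2·3^(k + 1) ≥ 31(k+1)^4.
This completes the induction.
Hence the smallest such M is 12.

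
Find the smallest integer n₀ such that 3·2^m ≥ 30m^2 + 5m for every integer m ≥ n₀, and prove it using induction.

At m = 9: 1536 < 2475, so the inequality fails and n₀ ≥ 10. We prove 3·2^m ≥ 30m^2 + 5m for all m ≥ 10.
When m = 10: 3·2^m = 3072 and 30m^2 + 5m = 3050, so 3072 ≥ 3050.
Suppose the result is true for m = i, so 3·2^i ≥ 30i^2 + 5i.
Then 3·2^(i + 1) = 2·(3·2^i) ≥ 2·(30i^2 + 5i).
Also, for i ≥ 10 we have 2·(30i^2 + 5i) ≥ 30(i+1)^2 + 5(i+1), since 2·(30i^2 + 5i) − (30(i+1)^2 + 5(i+1)) = 30i^2 - 55i - 35, which is nonnegative for all i ≥ 10.
Combining, 3·2^(i + 1) ≥ 30(i+1)^2 + 5(i+1).
This completes the induction.
Hence the smallest such n₀ is 10.

n₀ = 10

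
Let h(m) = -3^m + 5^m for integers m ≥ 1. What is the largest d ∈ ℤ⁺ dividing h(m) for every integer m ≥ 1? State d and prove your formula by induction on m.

d = 2

Computing the first values: h(1) = 2 and h(2) = 16; gcd(2, 16) = 2, so d ≤ 2.
We prove 2 | -3^m + 5^m for all m ≥ 1 by induction on m.
Base step (m = 1): h(1) = 2 = 2·(1), so 2 | h(1).
Suppose the result is true for m = r, i.e. 2 | h(r). Then
5^{r+1} − 3^{r+1} = 5·5^r − 3·3^r = 5·(5^r − 3^r) + (2)·3^r. The first term is divisible by 2 by the inductive hypothesis, and the second term (2)·3^r is divisible by 2 since 2 | 2. Hence 2 | h(r+1).
Hence, by induction on m, the claim holds for every m ≥ 1.
Therefore the largest such d is 2.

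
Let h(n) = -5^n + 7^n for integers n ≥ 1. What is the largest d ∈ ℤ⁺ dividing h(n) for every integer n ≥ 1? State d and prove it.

d = 2

Computing the first values: h(1) = 2 and h(2) = 24; gcd(2, 24) = 2, so d ≤ 2.
We prove 2 | -5^n + 7^n for all n ≥ 1 by induction on n.
Base step (n = 1): h(1) = 2 = 2·(1), so 2 | h(1).
Suppose the result is true for n = r, i.e. 2 | h(r). Then
7^{r+1} − 5^{r+1} = 7·7^r − 5·5^r = 7·(7^r − 5^r) + (2)·5^r. The first term is divisible by 2 by the inductive hypothesis, and the second term (2)·5^r is divisible by 2 since 2 | 2. Hence 2 | h(r+1).
Hence, by induction on n, the claim holds for every n ≥ 1.
Therefore the largest such d is 2.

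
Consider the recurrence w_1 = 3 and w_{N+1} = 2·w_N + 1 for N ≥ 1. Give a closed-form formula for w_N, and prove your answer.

w_N = 2^(N + 1) - 1

Computing the first terms: w_1 = 3, w_2 = 7, w_3 = 15. This suggests w_N = 2^(N + 1) - 1.
Base case (N = 1): the formula gives 3 = 3 = w_1.
For the inductive step, assume it holds for an arbitrary i ≥ 1, so w_i = 2^(i + 1) - 1.
Then w_{i+1} = 2·w_i + 1 = 2·(2^(i + 1) - 1) + 1 = 2^(i + 2) - 1 = 2^((i+1) + 1) - 1,
which is the claimed formula at N = i+1.
By induction, the statement is established for all N ≥ 1.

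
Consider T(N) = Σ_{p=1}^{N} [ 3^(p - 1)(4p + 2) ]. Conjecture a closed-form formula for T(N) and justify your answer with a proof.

We claim T(N) = 2·3^N·N for all N ≥ 1.
Base case (N = 1): T(1) = 6, and the closed form gives 6. They agree.
Inductive step: suppose the statement holds for some p ≥ 1, so T(p) = 2·3^p·p.
Then T(p+1) = T(p) + (3^p(4p + 6)) = (2·3^p·p) + (3^p(4p + 6)).
Simplifying, T(p+1) = 6·3^p(p + 1) = 2·3^(p+1)·(p+1),
which is the closed form with N = p+1.
By the principle of mathematical induction, the result holds for all N ≥ 1.

T(N) = 2·3^N·N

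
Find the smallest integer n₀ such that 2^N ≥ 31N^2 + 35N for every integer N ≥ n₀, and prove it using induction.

n₀ = 13

At N = 12: 4096 < 4884, so the inequality fails and n₀ ≥ 13. We prove 2^N ≥ 31N^2 + 35N for all N ≥ 13.
For the base case N = 13: 2^N = 8192 and 31N^2 + 35N = 5694, so 8192 ≥ 5694.
Inductive step: assume the claim holds for N = p, so 2^p ≥ 31p^2 + 35p.
Then 2^(p + 1) = 2·(2^p) ≥ 2·(31p^2 + 35p).
Also, for p ≥ 13 we have 2·(31p^2 + 35p) ≥ 31(p+1)^2 + 35(p+1), since 2·(31p^2 + 35p) − (31(p+1)^2 + 35(p+1)) = 31p^2 - 27p - 66, which is nonnegative for all p ≥ 13.
Combining, 2^(p + 1) ≥ 31(p+1)^2 + 35(p+1).
By induction, the statement is established for all N ≥ 13.
Hence the smallest such n₀ is 13.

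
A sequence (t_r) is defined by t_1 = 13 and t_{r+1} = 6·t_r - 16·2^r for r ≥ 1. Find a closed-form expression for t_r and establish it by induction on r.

Computing the first terms: t_1 = 13, t_2 = 46, t_3 = 212. This suggests t_r = 2^(r + 2) + 5·6^(r - 1).
When r = 1: the formula gives 13 = 13 = t_1.
Inductive step: assume the claim holds for r = m, so t_m = 2^(m + 2) + 5·6^(m - 1).
Then t_{m+1} = 6·t_m - 16·2^m = 6·(2^(m + 2) + 5·6^(m - 1)) - 16·2^m = 2^(m + 3) + 5·6^m = 2^((m+1) + 2) + 5·6^((m+1) - 1),
which is the claimed formula at r = m+1.
By induction, the statement is established for all r ≥ 1.

t_r = 2^(r + 2) + 5·6^(r - 1)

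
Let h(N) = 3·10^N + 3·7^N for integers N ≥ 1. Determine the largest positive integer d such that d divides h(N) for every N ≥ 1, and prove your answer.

Computing the first values: h(1) = 51 and h(2) = 447; gcd(51, 447) = 3, so d ≤ 3.
We prove 3 | 3·10^N + 3·7^N for all N ≥ 1 by induction on N.
When N = 1: h(1) = 51 = 3·(17), so 3 | h(1).
Suppose the result is true for N = k, i.e. 3 | h(k). Then
h(k+1) − 10·h(k) = (3·10^(k+1) + 3·7^(k+1)) − 10·(3·10^k + 3·7^k) = (3)·7^k·(7 − 10) = (-9)·7^k. Since 3 | h(k) by the inductive hypothesis, 3 | 10·h(k); and 3 | -9 since -9 = 3·-3. Therefore 3 | h(k+1).
Hence, by induction on N, the claim holds for every N ≥ 1.
Therefore the largest such d is 3.

d = 3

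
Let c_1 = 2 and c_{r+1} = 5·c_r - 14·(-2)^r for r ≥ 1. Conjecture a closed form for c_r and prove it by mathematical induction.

Computing the first terms: c_1 = 2, c_2 = 38, c_3 = 134. This suggests c_r = -(-2)^(r + 1) + 6·5^(r - 1).
Base step (r = 1): the formula gives 2 = 2 = c_1.
Suppose the result is true for r = k, so c_k = -(-2)^(k + 1) + 6·5^(k - 1).
Then c_{k+1} = 5·c_k - 14·(-2)^k = 5·(-(-2)^(k + 1) + 6·5^(k - 1)) - 14·(-2)^k = -(-2)^(k + 2) + 6·5^k = -(-2)^((k+1) + 1) + 6·5^((k+1) - 1),
which is the claimed formula at r = k+1.
By induction, the statement is established for all r ≥ 1.

c_r = -(-2)^(r + 1) + 6·5^(r - 1)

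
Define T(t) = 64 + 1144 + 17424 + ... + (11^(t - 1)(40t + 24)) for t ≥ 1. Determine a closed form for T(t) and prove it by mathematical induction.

We claim T(t) = 2·11^t(2t + 1) - 2 for all t ≥ 1.
Base case (t = 1): T(1) = 64, and the closed form gives 64. They agree.
For the inductive step, assume it holds for an arbitrary i ≥ 1, so T(i) = 2·11^i(2i + 1) - 2.
Then T(i+1) = T(i) + (11^i(40i + 64)) = (2·11^i(2i + 1) - 2) + (11^i(40i + 64)).
Simplifying, T(i+1) = 44·11^i·i + 66·11^i - 2 = 2·11^(i+1)(2(i+1) + 1) - 2,
which is the closed form with t = i+1.
This completes the induction.

T(t) = 2·11^t(2t + 1) - 2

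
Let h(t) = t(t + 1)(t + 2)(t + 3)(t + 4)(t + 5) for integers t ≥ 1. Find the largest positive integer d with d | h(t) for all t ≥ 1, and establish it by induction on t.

Computing the first values: h(1) = 720 and h(2) = 5040; gcd(720, 5040) = 720, so d ≤ 720.
We prove 720 | t(t + 1)(t + 2)(t + 3)(t + 4)(t + 5) for all t ≥ 1 by induction on t.
When t = 1: h(1) = 720 = 720·(1), so 720 | h(1).
For the inductive step, assume it holds for an arbitrary p ≥ 1, i.e. 720 | h(p). Then
h(p+1) − h(p) = (p+1)·(p+2)·(p+3)·(p+4)·(p+5)·(p+6) − p·(p+1)·(p+2)·(p+3)·(p+4)·(p+5) = (p+1)·(p+2)·(p+3)·(p+4)·(p+5)·[(p+6) − p] = 6·(p+1)·(p+2)·(p+3)·(p+4)·(p+5). The product of 5 consecutive integers is divisible by (5)! = 120, so h(p+1) − h(p) is divisible by 6·120 = 720. By the inductive hypothesis 720 | h(p), hence 720 | h(p+1).
Hence, by induction on t, the claim holds for every t ≥ 1.
Therefore the largest such d is 720.

d = 720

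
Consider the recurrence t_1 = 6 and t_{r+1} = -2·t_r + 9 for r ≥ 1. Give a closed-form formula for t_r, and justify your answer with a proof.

t_r = 3(-2)^(r - 1) + 3

Computing the first terms: t_1 = 6, t_2 = -3, t_3 = 15. This suggests t_r = 3(-2)^(r - 1) + 3.
For the base case r = 1: the formula gives 6 = 6 = t_1.
Suppose the result is true for r = k, so t_k = 3(-2)^(k - 1) + 3.
Then t_{k+1} = -2·t_k + 9 = -2·(3(-2)^(k - 1) + 3) + 9 = 3(-2)^k + 3 = 3(-2)^((k+1) - 1) + 3,
which is the claimed formula at r = k+1.
This completes the induction.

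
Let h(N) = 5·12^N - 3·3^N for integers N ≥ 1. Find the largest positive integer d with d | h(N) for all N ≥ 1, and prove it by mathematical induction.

Computing the first values: h(1) = 51 and h(2) = 693; gcd(51, 693) = 3, so d ≤ 3.
We prove 3 | 5·12^N - 3·3^N for all N ≥ 1 by induction on N.
Base step (N = 1): h(1) = 51 = 3·(17), so 3 | h(1).
For the inductive step, assume it holds for an arbitrary j ≥ 1, i.e. 3 | h(j). Then
h(j+1) − 12·h(j) = (5·12^(j+1) - 3·3^(j+1)) − 12·(5·12^j - 3·3^j) = (-3)·3^j·(3 − 12) = (27)·3^j. Since 3 | h(j) by the inductive hypothesis, 3 | 12·h(j); and 3 | 27 since 27 = 3·9. Therefore 3 | h(j+1).
By induction, the statement is established for all N ≥ 1.
Therefore the largest such d is 3.

d = 3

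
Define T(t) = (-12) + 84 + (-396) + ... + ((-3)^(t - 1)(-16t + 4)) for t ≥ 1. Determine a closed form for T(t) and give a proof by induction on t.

We claim T(t) = 4(-3)^t·t for all t ≥ 1.
For the base case t = 1: T(1) = -12, and the closed form gives -12. They agree.
Suppose the result is true for t = k, so T(k) = 4(-3)^k·k.
Then T(k+1) = T(k) + ((-3)^k(-16k - 12)) = (4(-3)^k·k) + ((-3)^k(-16k - 12)).
Simplifying, T(k+1) = (-3)^(k + 1)(4k + 4) = 4(-3)^(k+1)·(k+1),
which is the closed form with t = k+1.
By induction, the statement is established for all t ≥ 1.

T(t) = 4(-3)^t·t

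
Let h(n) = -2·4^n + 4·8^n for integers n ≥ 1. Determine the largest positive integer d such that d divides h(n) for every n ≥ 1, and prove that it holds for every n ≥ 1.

d = 8

Computing the first values: h(1) = 24 and h(2) = 224; gcd(24, 224) = 8, so d ≤ 8.
We prove 8 | -2·4^n + 4·8^n for all n ≥ 1 by induction on n.
Base case (n = 1): h(1) = 24 = 8·(3), so 8 | h(1).
For the inductive step, assume it holds for an arbitrary j ≥ 1, i.e. 8 | h(j). Then
h(j+1) − 8·h(j) = (-2·4^(j+1) + 4·8^(j+1)) − 8·(-2·4^j + 4·8^j) = (-2)·4^j·(4 − 8) = (8)·4^j. Since 8 | h(j) by the inductive hypothesis, 8 | 8·h(j); and 8 | 8 since 8 = 8·1. Therefore 8 | h(j+1).
This completes the induction.
Therefore the largest such d is 8.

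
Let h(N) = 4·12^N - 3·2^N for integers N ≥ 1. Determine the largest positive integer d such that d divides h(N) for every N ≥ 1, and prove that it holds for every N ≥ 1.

Computing the first values: h(1) = 42 and h(2) = 564; gcd(42, 564) = 6, so d ≤ 6.
We prove 6 | 4·12^N - 3·2^N for all N ≥ 1 by induction on N.
Base step (N = 1): h(1) = 42 = 6·(7), so 6 | h(1).
For the inductive step, assume it holds for an arbitrary m ≥ 1, i.e. 6 | h(m). Then
h(m+1) − 12·h(m) = (4·12^(m+1) - 3·2^(m+1)) − 12·(4·12^m - 3·2^m) = (-3)·2^m·(2 − 12) = (30)·2^m. Since 6 | h(m) by the inductive hypothesis, 6 | 12·h(m); and 6 | 30 since 30 = 6·5. Therefore 6 | h(m+1).
This completes the induction.
Therefore the largest such d is 6.

d = 6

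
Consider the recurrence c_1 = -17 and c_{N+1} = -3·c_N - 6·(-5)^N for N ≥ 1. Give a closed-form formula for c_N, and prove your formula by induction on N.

c_N = -2(-3)^(N - 1) + 3(-5)^N

Computing the first terms: c_1 = -17, c_2 = 81, c_3 = -393. This suggests c_N = -2(-3)^(N - 1) + 3(-5)^N.
Base step (N = 1): the formula gives -17 = -17 = c_1.
Suppose the result is true for N = r, so c_r = -2(-3)^(r - 1) + 3(-5)^r.
Then c_{r+1} = -3·c_r - 6·(-5)^r = -3·(-2(-3)^(r - 1) + 3(-5)^r) - 6·(-5)^r = -2(-3)^r + 3(-5)^(r + 1) = -2(-3)^((r+1) - 1) + 3(-5)^(r+1),
which is the claimed formula at N = r+1.
Hence, by induction on N, the claim holds for every N ≥ 1.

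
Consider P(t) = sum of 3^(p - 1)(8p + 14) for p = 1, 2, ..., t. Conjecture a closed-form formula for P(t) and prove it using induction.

P(t) = 3^t(4t + 5) - 5

We claim P(t) = 3^t(4t + 5) - 5 for all t ≥ 1.
When t = 1: P(1) = 22, and the closed form gives 22. They agree.
For the inductive step, assume it holds for an arbitrary p ≥ 1, so P(p) = 3^p(4p + 5) - 5.
Then P(p+1) = P(p) + (3^p(8p + 22)) = (3^p(4p + 5) - 5) + (3^p(8p + 22)).
Simplifying, P(p+1) = 12·3^p·p + 27·3^p - 5 = 3^(p+1)(4(p+1) + 5) - 5,
which is the closed form with t = p+1.
Hence, by induction on t, the claim holds for every t ≥ 1.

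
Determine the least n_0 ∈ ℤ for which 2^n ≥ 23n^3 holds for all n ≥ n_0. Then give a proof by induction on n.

n_0 = 17

At n = 16: 65536 < 94208, so the inequality fails and n_0 ≥ 17. We prove 2^n ≥ 23n^3 for all n ≥ 17.
For the base case n = 17: 2^n = 131072 and 23n^3 = 112999, so 131072 ≥ 112999.
For the inductive step, assume it holds for an arbitrary j ≥ 17, so 2^j ≥ 23j^3.
Then 2^(j + 1) = 2·(2^j) ≥ 2·(23j^3).
Also, for j ≥ 17 we have 2·(23j^3) ≥ 23(j+1)^3, since 2 ≥ (1 + 1/j)^3 for all j ≥ 17.
Combining, 2^(j + 1) ≥ 23(j+1)^3.
This completes the induction.
Hence the smallest such n_0 is 17.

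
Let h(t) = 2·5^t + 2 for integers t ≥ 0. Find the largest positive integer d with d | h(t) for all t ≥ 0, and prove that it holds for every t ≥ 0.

Computing the first values: h(0) = 4 and h(1) = 12; gcd(4, 12) = 4, so d ≤ 4.
We prove 4 | 2·5^t + 2 for all t ≥ 0 by induction on t.
Base step (t = 0): h(0) = 4 = 4·(1), so 4 | h(0).
Suppose the result is true for t = i, i.e. 4 | h(i). Then
h(i+1) = 2·5^(i+1) + 2 = 5·(2·5^i + 2) - 8 = 5·h(i) - 8. The first term is divisible by 4 by the inductive hypothesis, and -8 is divisible by 4. Hence 4 | h(i+1).
By induction, the statement is established for all t ≥ 0.
Therefore the largest such d is 4.

d = 4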